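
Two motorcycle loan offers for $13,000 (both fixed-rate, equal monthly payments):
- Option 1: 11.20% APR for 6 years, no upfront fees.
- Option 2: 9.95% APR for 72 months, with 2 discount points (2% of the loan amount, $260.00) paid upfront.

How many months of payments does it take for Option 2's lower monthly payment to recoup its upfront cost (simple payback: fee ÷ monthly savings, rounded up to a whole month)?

32 months

Option 1: monthly rate = 11.2%/12 = 0.0093333; payment = 13,000 × 0.0093333 / (1 − (1+0.0093333)^−72) = $248.78.
Option 2: monthly rate = 9.95%/12 = 0.0082917; payment = 13,000 × 0.0082917 / (1 − (1+0.0082917)^−72) = $240.51.
Monthly savings = $248.78 − $240.51 = $8.27.
Break-even = $260.00 / $8.27 = 31.44 → 32 months.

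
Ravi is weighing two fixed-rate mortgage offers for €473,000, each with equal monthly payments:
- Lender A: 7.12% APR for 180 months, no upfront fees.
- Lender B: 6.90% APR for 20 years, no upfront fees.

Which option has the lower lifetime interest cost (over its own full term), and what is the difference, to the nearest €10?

Lender A: monthly rate = 7.12%/12 = 0.0059333; payment = 473,000 × 0.0059333 / (1 − (1+0.0059333)^−180) = €4,283.25.
Total interest on Lender A = 180 × €4,283.25 − €473,000 = €297,985.00.
Lender B: monthly rate = 6.9%/12 = 0.0057500; payment = 473,000 × 0.0057500 / (1 − (1+0.0057500)^−240) = €3,638.83.
Total interest on Lender B = 240 × €3,638.83 − €473,000 = €400,319.20.
Lender A is lower by €102,334.20.

Lender A by €102,330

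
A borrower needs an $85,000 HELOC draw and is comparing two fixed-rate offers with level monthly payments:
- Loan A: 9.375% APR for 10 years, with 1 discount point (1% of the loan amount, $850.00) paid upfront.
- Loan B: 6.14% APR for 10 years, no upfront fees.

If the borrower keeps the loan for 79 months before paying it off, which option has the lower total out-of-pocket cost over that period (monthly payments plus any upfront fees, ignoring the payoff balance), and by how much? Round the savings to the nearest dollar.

Loan A: monthly rate = 9.375%/12 = 0.0078125; payment = 85,000 × 0.0078125 / (1 − (1+0.0078125)^−120) = $1,094.07.
Loan B: at 6.14% the monthly rate is 0.0051167, so the payment is 85,000 × 0.0051167 / (1 − 1.0051167^−120) = $949.66.
Over 79 months: Loan A costs 79 × $1,094.07 + $850.00 = $87,281.53; Loan B costs 79 × $949.66 = $75,023.14.
Loan B is cheaper by $87,281.53 − $75,023.14 = $12,258.39.

Loan B by $12,258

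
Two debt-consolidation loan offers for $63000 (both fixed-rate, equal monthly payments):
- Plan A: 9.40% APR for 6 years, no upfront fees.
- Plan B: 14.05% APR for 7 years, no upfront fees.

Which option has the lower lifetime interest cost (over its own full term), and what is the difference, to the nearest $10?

Plan A by $16,650

Plan A: at 9.40% the monthly rate is 0.0078333, so the payment is 63,000 × 0.0078333 / (1 − 1.0078333^−72) = $1,148.16.
Total interest on Plan A = 72 × $1,148.16 − $63,000 = $19,667.52.
Plan B: at 14.05% the monthly rate is 0.0117083, so the payment is 63,000 × 0.0117083 / (1 − 1.0117083^−84) = $1,182.36.
Total interest on Plan B = 84 × $1,182.36 − $63,000 = $36,318.24.
Plan A is lower by $16,650.72.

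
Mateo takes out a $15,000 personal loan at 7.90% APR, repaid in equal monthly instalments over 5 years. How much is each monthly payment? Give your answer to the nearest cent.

$303.43

At 7.90% the monthly rate is 0.0065833, so the payment is 15,000 × 0.0065833 / (1 − 1.0065833^−60) = $303.43.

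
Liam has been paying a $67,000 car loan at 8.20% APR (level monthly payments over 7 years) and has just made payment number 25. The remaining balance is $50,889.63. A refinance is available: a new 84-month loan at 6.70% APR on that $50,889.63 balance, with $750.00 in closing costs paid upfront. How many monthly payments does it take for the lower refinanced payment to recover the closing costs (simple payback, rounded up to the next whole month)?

3 months

Current payment = 67,000 × 8.2%/12 / (1 − (1+0.0068333)^−84) = $1,050.96.
Refinanced payment = 50,889.63 × 0.0055833 / (1 − (1+0.0055833)^−84) = $760.62.
Monthly savings = $1,050.96 − $760.62 = $290.34.
Break-even = $750.00 / $290.34 = 2.58 → 3 months.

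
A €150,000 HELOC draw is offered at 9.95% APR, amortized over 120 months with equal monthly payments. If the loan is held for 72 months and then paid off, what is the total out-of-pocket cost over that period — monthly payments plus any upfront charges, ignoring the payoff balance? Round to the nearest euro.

€142,424

At 9.95% the monthly rate is 0.0082917, so the payment is 150,000 × 0.0082917 / (1 − 1.0082917^−120) = €1,978.11.
Total outlay = 72 × €1,978.11 = €142,423.92.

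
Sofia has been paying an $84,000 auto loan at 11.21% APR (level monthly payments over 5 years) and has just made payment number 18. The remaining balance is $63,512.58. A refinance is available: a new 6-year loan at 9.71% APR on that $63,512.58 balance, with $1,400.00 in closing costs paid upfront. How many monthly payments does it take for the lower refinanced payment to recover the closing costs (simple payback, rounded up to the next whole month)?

Current payment = 84,000 × 11.21%/12 / (1 − (1+0.0093417)^−60) = $1,835.17.
Refinanced payment = 63,512.58 × 0.0080917 / (1 − (1+0.0080917)^−72) = $1,167.36.
Monthly savings = $1,835.17 − $1,167.36 = $667.81.
Break-even = $1,400.00 / $667.81 = 2.10 → 3 months.

3 months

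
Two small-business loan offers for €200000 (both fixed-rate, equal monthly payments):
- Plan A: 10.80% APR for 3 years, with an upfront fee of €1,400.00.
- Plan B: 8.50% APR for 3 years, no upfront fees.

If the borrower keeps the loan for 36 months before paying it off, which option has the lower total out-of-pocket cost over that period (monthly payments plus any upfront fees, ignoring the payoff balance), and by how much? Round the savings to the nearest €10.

Plan B by €9,150

Plan A: monthly rate = 10.8%/12 = 0.0090000; payment = 200,000 × 0.0090000 / (1 − (1+0.0090000)^−36) = €6,528.82.
Plan B: monthly rate = 8.5%/12 = 0.0070833; payment = 200,000 × 0.0070833 / (1 − (1+0.0070833)^−36) = €6,313.51.
Over 36 months: Plan A costs 36 × €6,528.82 + €1,400.00 = €236,437.52; Plan B costs 36 × €6,313.51 = €227,286.36.
Plan B is cheaper by €236,437.52 − €227,286.36 = €9,151.16.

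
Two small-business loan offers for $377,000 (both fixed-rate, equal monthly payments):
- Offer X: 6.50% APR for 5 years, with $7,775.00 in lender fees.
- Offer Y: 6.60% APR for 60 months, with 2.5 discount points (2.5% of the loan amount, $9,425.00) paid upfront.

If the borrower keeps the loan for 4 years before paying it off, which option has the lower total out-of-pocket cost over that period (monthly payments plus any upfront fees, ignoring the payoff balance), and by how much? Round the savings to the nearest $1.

Offer X by $2,498

Offer X: monthly rate = 6.5%/12 = 0.0054167; payment = 377,000 × 0.0054167 / (1 − (1+0.0054167)^−60) = $7,376.44.
Offer Y: at 6.60% the monthly rate is 0.0055000, so the payment is 377,000 × 0.0055000 / (1 − 1.0055000^−60) = $7,394.11.
Over 48 months: Offer X costs 48 × $7,376.44 + $7,775.00 = $361,844.12; Offer Y costs 48 × $7,394.11 + $9,425.00 = $364,342.28.
Offer X is cheaper by $364,342.28 − $361,844.12 = $2,498.16.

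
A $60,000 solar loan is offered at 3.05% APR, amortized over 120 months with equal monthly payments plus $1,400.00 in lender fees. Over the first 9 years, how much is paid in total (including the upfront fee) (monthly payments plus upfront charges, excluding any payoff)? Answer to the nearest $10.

At 3.05% the monthly rate is 0.0025417, so the payment is 60,000 × 0.0025417 / (1 − 1.0025417^−120) = $580.75.
Total outlay = 108 × $580.75 + $1,400.00 = $64,121.00.

$64,120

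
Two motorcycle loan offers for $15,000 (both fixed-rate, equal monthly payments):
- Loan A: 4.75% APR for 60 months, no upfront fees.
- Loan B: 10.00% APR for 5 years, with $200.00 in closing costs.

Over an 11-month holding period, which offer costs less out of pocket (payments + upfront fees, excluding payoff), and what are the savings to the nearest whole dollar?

Loan A by $611

Loan A: at 4.75% the monthly rate is 0.0039583, so the payment is 15,000 × 0.0039583 / (1 − 1.0039583^−60) = $281.35.
Loan B: at 10.00% the monthly rate is 0.0083333, so the payment is 15,000 × 0.0083333 / (1 − 1.0083333^−60) = $318.71.
Over 11 months: Loan A costs 11 × $281.35 = $3,094.85; Loan B costs 11 × $318.71 + $200.00 = $3,705.81.
Loan A is cheaper by $3,705.81 − $3,094.85 = $610.96.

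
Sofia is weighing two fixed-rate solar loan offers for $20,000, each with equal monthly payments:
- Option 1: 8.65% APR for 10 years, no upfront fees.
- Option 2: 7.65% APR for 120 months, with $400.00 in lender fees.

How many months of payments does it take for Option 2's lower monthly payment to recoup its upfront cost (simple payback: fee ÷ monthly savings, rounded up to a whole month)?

Option 1: at 8.65% the monthly rate is 0.0072083, so the payment is 20,000 × 0.0072083 / (1 − 1.0072083^−120) = $249.58.
Option 2: monthly rate = 7.65%/12 = 0.0063750; payment = 20,000 × 0.0063750 / (1 − (1+0.0063750)^−120) = $238.97.
Monthly savings = $249.58 − $238.97 = $10.61.
Break-even = $400.00 / $10.61 = 37.70 → 38 months.

38 months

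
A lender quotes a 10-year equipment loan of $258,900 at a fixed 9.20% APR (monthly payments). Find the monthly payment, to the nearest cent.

At 9.20% the monthly rate is 0.0076667, so the payment is 258,900 × 0.0076667 / (1 − 1.0076667^−120) = $3,307.72.

$3,307.72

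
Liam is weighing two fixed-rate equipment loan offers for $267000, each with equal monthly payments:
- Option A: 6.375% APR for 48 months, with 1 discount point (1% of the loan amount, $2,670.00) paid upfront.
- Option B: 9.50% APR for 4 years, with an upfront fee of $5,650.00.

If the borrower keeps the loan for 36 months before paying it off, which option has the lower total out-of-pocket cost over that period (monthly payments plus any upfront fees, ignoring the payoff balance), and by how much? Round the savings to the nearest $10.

Option A by $17,070

Option A: monthly rate = 6.375%/12 = 0.0053125; payment = 267,000 × 0.0053125 / (1 − (1+0.0053125)^−48) = $6,316.51.
Option B: at 9.50% the monthly rate is 0.0079167, so the payment is 267,000 × 0.0079167 / (1 − 1.0079167^−48) = $6,707.88.
Over 36 months: Option A costs 36 × $6,316.51 + $2,670.00 = $230,064.36; Option B costs 36 × $6,707.88 + $5,650.00 = $247,133.68.
Option A is cheaper by $247,133.68 − $230,064.36 = $17,069.32.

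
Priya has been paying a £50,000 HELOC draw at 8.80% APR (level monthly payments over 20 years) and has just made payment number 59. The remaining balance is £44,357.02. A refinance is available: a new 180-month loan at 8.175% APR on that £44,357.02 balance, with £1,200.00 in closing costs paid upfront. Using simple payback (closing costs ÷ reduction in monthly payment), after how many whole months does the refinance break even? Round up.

80 months

Current payment = 50,000 × 8.8%/12 / (1 − (1+0.0073333)^−240) = £443.45.
Refinanced payment = 44,357.02 × 0.0068125 / (1 − (1+0.0068125)^−180) = £428.39.
Monthly savings = £443.45 − £428.39 = £15.06.
Break-even = £1,200.00 / £15.06 = 79.68 → 80 months.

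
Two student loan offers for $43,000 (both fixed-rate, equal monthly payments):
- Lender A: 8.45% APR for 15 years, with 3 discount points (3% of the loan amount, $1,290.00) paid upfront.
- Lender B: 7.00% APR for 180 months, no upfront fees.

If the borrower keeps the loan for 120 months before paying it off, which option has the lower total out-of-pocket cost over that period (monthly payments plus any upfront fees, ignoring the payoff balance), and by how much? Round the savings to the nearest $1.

Lender A: monthly rate = 8.45%/12 = 0.0070417; payment = 43,000 × 0.0070417 / (1 − (1+0.0070417)^−180) = $422.18.
Lender B: monthly rate = 7%/12 = 0.0058333; payment = 43,000 × 0.0058333 / (1 − (1+0.0058333)^−180) = $386.50.
Over 120 months: Lender A costs 120 × $422.18 + $1,290.00 = $51,951.60; Lender B costs 120 × $386.50 = $46,380.00.
Lender B is cheaper by $51,951.60 − $46,380.00 = $5,571.60.

Lender B by $5,572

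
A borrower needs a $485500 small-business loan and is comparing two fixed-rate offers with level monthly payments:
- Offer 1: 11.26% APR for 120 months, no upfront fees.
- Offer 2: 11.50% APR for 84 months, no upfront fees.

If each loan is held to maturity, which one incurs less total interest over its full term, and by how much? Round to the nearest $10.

Offer 1: at 11.26% the monthly rate is 0.0093833, so the payment is 485,500 × 0.0093833 / (1 − 1.0093833^−120) = $6,759.42.
Total interest on Offer 1 = 120 × $6,759.42 − $485,500 = $325,630.40.
Offer 2: at 11.50% the monthly rate is 0.0095833, so the payment is 485,500 × 0.0095833 / (1 − 1.0095833^−84) = $8,441.13.
Total interest on Offer 2 = 84 × $8,441.13 − $485,500 = $223,554.92.
Offer 2 is lower by $102,075.48.

Offer 2 by $102,080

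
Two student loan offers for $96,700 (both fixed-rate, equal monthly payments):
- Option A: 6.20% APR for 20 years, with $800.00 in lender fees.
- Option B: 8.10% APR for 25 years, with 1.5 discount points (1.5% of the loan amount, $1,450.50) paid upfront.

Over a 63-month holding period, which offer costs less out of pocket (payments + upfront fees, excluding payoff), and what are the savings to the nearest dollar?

Option A by $3,723

Option A: at 6.20% the monthly rate is 0.0051667, so the payment is 96,700 × 0.0051667 / (1 − 1.0051667^−240) = $703.99.
Option B: monthly rate = 8.1%/12 = 0.0067500; payment = 96,700 × 0.0067500 / (1 − (1+0.0067500)^−300) = $752.76.
Over 63 months: Option A costs 63 × $703.99 + $800.00 = $45,151.37; Option B costs 63 × $752.76 + $1,450.50 = $48,874.38.
Option A is cheaper by $48,874.38 − $45,151.37 = $3,723.01.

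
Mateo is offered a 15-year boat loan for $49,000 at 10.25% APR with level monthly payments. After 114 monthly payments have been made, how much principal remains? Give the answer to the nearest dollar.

$26,859

With monthly rate i = 10.25%/12 = 0.0085417, the balance after k of n payments is P · [(1+i)^n − (1+i)^k] / [(1+i)^n − 1].
(1+0.0085417)^180 = 4.62266208 and (1+0.0085417)^114 = 2.63692854, so the balance is 49,000 × (4.62266208 − 2.63692854) / (4.62266208 − 1) = $26,858.96.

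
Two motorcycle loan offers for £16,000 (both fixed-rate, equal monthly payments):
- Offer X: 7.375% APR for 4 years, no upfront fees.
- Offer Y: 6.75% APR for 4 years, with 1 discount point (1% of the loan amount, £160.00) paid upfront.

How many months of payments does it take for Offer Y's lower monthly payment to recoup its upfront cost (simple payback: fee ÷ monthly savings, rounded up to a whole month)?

35 months

Offer X: monthly rate = 7.375%/12 = 0.0061458; payment = 16,000 × 0.0061458 / (1 − (1+0.0061458)^−48) = £385.93.
Offer Y: monthly rate = 6.75%/12 = 0.0056250; payment = 16,000 × 0.0056250 / (1 − (1+0.0056250)^−48) = £381.29.
Monthly savings = £385.93 − £381.29 = £4.64.
Break-even = £160.00 / £4.64 = 34.48 → 35 months.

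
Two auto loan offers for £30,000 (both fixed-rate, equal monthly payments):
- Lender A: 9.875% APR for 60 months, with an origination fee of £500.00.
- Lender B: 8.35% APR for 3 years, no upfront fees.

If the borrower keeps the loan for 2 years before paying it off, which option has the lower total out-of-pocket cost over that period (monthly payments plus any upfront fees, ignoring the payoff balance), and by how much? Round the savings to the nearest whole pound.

Lender A: monthly rate = 9.875%/12 = 0.0082292; payment = 30,000 × 0.0082292 / (1 − (1+0.0082292)^−60) = £635.57.
Lender B: at 8.35% the monthly rate is 0.0069583, so the payment is 30,000 × 0.0069583 / (1 − 1.0069583^−36) = £944.94.
Over 24 months: Lender A costs 24 × £635.57 + £500.00 = £15,753.68; Lender B costs 24 × £944.94 = £22,678.56.
Lender A is cheaper by £22,678.56 − £15,753.68 = £6,924.88.

Lender A by £6,925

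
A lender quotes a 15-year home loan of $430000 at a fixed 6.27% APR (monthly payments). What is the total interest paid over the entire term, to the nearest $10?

At 6.27% the monthly rate is 0.0052250, so the payment is 430,000 × 0.0052250 / (1 − 1.0052250^−180) = $3,691.61.
Total paid = 180 × $3,691.61 = $664,489.80; interest = $664,489.80 − $430,000 = $234,489.80.

$234,490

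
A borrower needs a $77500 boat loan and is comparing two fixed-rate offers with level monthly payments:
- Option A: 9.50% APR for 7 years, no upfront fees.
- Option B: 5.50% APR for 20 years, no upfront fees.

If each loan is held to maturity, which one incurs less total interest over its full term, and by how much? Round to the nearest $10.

Option A by $21,550

Option A: monthly rate = 9.5%/12 = 0.0079167; payment = 77,500 × 0.0079167 / (1 − (1+0.0079167)^−84) = $1,266.66.
Total interest on Option A = 84 × $1,266.66 − $77,500 = $28,899.44.
Option B: at 5.50% the monthly rate is 0.0045833, so the payment is 77,500 × 0.0045833 / (1 − 1.0045833^−240) = $533.11.
Total interest on Option B = 240 × $533.11 − $77,500 = $50,446.40.
Option A is lower by $21,546.96.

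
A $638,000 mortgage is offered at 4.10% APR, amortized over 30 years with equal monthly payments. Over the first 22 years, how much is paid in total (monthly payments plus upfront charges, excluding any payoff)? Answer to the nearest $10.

$813,860

Monthly rate = 4.1%/12 = 0.0034167; payment = 638,000 × 0.0034167 / (1 − (1+0.0034167)^−360) = $3,082.81.
Total outlay = 264 × $3,082.81 = $813,861.84.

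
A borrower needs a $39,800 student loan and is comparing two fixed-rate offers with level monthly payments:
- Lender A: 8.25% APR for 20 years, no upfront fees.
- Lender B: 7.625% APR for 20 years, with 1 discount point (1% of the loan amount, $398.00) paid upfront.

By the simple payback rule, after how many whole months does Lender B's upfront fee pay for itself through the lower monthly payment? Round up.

26 months

Lender A: monthly rate = 8.25%/12 = 0.0068750; payment = 39,800 × 0.0068750 / (1 − (1+0.0068750)^−240) = $339.12.
Lender B: at 7.625% the monthly rate is 0.0063542, so the payment is 39,800 × 0.0063542 / (1 − 1.0063542^−240) = $323.67.
Monthly savings = $339.12 − $323.67 = $15.45.
Break-even = $398.00 / $15.45 = 25.76 → 26 months.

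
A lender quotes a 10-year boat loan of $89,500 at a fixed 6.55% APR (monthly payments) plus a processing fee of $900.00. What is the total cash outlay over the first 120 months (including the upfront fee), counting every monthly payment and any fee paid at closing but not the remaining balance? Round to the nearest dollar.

At 6.55% the monthly rate is 0.0054583, so the payment is 89,500 × 0.0054583 / (1 − 1.0054583^−120) = $1,018.53.
Total outlay = 120 × $1,018.53 + $900.00 = $123,123.60.

$123,124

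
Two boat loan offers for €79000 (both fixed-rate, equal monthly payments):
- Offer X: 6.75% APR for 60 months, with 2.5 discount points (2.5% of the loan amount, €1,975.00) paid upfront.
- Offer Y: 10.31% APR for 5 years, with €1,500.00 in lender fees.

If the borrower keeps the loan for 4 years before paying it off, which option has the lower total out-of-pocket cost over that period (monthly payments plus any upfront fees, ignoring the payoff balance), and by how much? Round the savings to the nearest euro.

Offer X by €6,034

Offer X: monthly rate = 6.75%/12 = 0.0056250; payment = 79,000 × 0.0056250 / (1 − (1+0.0056250)^−60) = €1,554.99.
Offer Y: monthly rate = 10.31%/12 = 0.0085917; payment = 79,000 × 0.0085917 / (1 − (1+0.0085917)^−60) = €1,690.59.
Over 48 months: Offer X costs 48 × €1,554.99 + €1,975.00 = €76,614.52; Offer Y costs 48 × €1,690.59 + €1,500.00 = €82,648.32.
Offer X is cheaper by €82,648.32 − €76,614.52 = €6,033.80.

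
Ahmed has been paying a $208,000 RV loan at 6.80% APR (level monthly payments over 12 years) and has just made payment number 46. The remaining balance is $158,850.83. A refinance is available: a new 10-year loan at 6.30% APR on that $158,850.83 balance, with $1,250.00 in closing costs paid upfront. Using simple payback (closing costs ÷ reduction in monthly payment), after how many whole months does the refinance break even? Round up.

4 months

Current payment = 208,000 × 6.8%/12 / (1 − (1+0.0056667)^−144) = $2,116.92.
Refinanced payment = 158,850.83 × 0.0052500 / (1 − (1+0.0052500)^−120) = $1,787.60.
Monthly savings = $2,116.92 − $1,787.60 = $329.32.
Break-even = $1,250.00 / $329.32 = 3.80 → 4 months.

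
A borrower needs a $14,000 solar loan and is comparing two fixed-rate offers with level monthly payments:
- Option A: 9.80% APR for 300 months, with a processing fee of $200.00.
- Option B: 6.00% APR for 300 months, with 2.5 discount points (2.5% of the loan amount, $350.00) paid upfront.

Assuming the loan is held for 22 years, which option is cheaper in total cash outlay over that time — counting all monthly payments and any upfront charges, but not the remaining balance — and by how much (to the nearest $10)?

Option B by $9,100

Option A: at 9.80% the monthly rate is 0.0081667, so the payment is 14,000 × 0.0081667 / (1 − 1.0081667^−300) = $125.25.
Option B: monthly rate = 6%/12 = 0.0050000; payment = 14,000 × 0.0050000 / (1 − (1+0.0050000)^−300) = $90.20.
Over 264 months: Option A costs 264 × $125.25 + $200.00 = $33,266.00; Option B costs 264 × $90.20 + $350.00 = $24,162.80.
Option B is cheaper by $33,266.00 − $24,162.80 = $9,103.20.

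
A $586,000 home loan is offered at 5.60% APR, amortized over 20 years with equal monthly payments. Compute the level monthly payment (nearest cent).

At 5.60% the monthly rate is 0.0046667, so the payment is 586,000 × 0.0046667 / (1 − 1.0046667^−240) = $4,064.19.

$4,064.19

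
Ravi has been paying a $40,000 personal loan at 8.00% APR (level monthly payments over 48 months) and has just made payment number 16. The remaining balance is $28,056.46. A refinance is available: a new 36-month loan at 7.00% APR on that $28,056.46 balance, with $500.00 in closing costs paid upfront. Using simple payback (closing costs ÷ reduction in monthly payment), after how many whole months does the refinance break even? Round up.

Current payment = 40,000 × 8%/12 / (1 − (1+0.0066667)^−48) = $976.52.
Refinanced payment = 28,056.46 × 0.0058333 / (1 − (1+0.0058333)^−36) = $866.30.
Monthly savings = $976.52 − $866.30 = $110.22.
Break-even = $500.00 / $110.22 = 4.54 → 5 months.

5 months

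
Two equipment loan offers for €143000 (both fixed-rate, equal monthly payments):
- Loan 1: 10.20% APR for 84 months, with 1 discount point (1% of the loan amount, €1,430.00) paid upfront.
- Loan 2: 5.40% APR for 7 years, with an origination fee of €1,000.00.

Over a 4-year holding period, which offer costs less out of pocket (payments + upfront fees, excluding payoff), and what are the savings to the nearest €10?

Loan 2 by €16,780

Loan 1: monthly rate = 10.2%/12 = 0.0085000; payment = 143,000 × 0.0085000 / (1 − (1+0.0085000)^−84) = €2,388.77.
Loan 2: at 5.40% the monthly rate is 0.0045000, so the payment is 143,000 × 0.0045000 / (1 − 1.0045000^−84) = €2,048.14.
Over 48 months: Loan 1 costs 48 × €2,388.77 + €1,430.00 = €116,090.96; Loan 2 costs 48 × €2,048.14 + €1,000.00 = €99,310.72.
Loan 2 is cheaper by €116,090.96 − €99,310.72 = €16,780.24.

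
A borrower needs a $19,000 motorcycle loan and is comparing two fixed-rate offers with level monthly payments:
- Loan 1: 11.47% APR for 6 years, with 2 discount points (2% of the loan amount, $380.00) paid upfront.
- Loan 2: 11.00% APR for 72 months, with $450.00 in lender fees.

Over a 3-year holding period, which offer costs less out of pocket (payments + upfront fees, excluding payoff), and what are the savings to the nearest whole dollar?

Loan 1: monthly rate = 11.47%/12 = 0.0095583; payment = 19,000 × 0.0095583 / (1 − (1+0.0095583)^−72) = $366.24.
Loan 2: monthly rate = 11%/12 = 0.0091667; payment = 19,000 × 0.0091667 / (1 − (1+0.0091667)^−72) = $361.65.
Over 36 months: Loan 1 costs 36 × $366.24 + $380.00 = $13,564.64; Loan 2 costs 36 × $361.65 + $450.00 = $13,469.40.
Loan 2 is cheaper by $13,564.64 − $13,469.40 = $95.24.

Loan 2 by $95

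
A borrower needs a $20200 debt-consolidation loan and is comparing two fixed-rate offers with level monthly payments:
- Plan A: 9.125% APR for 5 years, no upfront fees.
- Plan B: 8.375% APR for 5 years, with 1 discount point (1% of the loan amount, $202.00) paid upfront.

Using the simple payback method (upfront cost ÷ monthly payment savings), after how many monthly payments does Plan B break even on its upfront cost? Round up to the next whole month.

28 months

Plan A: monthly rate = 9.125%/12 = 0.0076042; payment = 20,200 × 0.0076042 / (1 − (1+0.0076042)^−60) = $420.55.
Plan B: at 8.375% the monthly rate is 0.0069792, so the payment is 20,200 × 0.0069792 / (1 − 1.0069792^−60) = $413.22.
Monthly savings = $420.55 − $413.22 = $7.33.
Break-even = $202.00 / $7.33 = 27.56 → 28 months.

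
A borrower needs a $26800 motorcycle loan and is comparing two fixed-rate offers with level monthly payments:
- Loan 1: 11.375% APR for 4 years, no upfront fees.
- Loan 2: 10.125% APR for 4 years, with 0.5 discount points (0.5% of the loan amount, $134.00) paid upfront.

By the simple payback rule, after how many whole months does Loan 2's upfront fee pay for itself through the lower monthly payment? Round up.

Loan 1: monthly rate = 11.375%/12 = 0.0094792; payment = 26,800 × 0.0094792 / (1 − (1+0.0094792)^−48) = $697.55.
Loan 2: at 10.125% the monthly rate is 0.0084375, so the payment is 26,800 × 0.0084375 / (1 − 1.0084375^−48) = $681.33.
Monthly savings = $697.55 − $681.33 = $16.22.
Break-even = $134.00 / $16.22 = 8.26 → 9 months.

9 months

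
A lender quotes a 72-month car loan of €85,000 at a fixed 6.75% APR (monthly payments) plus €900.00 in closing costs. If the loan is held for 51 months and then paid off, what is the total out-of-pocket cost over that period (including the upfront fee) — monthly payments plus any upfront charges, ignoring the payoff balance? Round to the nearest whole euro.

Monthly rate = 6.75%/12 = 0.0056250; payment = 85,000 × 0.0056250 / (1 − (1+0.0056250)^−72) = €1,438.98.
Total outlay = 51 × €1,438.98 + €900.00 = €74,287.98.

€74,288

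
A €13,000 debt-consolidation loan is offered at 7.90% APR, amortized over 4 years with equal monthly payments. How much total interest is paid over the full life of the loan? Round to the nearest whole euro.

At 7.90% the monthly rate is 0.0065833, so the payment is 13,000 × 0.0065833 / (1 − 1.0065833^−48) = €316.76.
Total paid = 48 × €316.76 = €15,204.48; interest = €15,204.48 − €13,000 = €2,204.48.

€2,204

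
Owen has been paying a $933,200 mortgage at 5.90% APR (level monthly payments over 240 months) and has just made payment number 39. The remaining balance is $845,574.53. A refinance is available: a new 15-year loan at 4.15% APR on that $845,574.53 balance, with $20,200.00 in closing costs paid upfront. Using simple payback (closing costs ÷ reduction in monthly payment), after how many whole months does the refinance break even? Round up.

65 months

Current payment = 933,200 × 5.9%/12 / (1 − (1+0.0049167)^−240) = $6,632.01.
Refinanced payment = 845,574.53 × 0.0034583 / (1 − (1+0.0034583)^−180) = $6,318.36.
Monthly savings = $6,632.01 − $6,318.36 = $313.65.
Break-even = $20,200.00 / $313.65 = 64.40 → 65 months.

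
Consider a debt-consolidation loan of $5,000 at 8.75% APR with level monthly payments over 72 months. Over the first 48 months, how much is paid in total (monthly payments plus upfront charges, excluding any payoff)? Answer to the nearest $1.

$4,296

At 8.75% the monthly rate is 0.0072917, so the payment is 5,000 × 0.0072917 / (1 − 1.0072917^−72) = $89.51.
Total outlay = 48 × $89.51 = $4,296.48.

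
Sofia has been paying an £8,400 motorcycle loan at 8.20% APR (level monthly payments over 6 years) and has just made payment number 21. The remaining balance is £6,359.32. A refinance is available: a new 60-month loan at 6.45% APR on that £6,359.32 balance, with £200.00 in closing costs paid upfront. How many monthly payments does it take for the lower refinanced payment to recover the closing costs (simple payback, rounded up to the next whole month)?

9 months

Current payment = 8,400 × 8.2%/12 / (1 − (1+0.0068333)^−72) = £148.10.
Refinanced payment = 6,359.32 × 0.0053750 / (1 − (1+0.0053750)^−60) = £124.28.
Monthly savings = £148.10 − £124.28 = £23.82.
Break-even = £200.00 / £23.82 = 8.40 → 9 months.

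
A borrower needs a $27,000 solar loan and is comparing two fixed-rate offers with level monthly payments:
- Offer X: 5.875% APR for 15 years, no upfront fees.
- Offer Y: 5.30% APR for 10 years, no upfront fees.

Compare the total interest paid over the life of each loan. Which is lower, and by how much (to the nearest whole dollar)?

Offer X: monthly rate = 5.875%/12 = 0.0048958; payment = 27,000 × 0.0048958 / (1 − (1+0.0048958)^−180) = $226.02.
Total interest on Offer X = 180 × $226.02 − $27,000 = $13,683.60.
Offer Y: monthly rate = 5.3%/12 = 0.0044167; payment = 27,000 × 0.0044167 / (1 − (1+0.0044167)^−120) = $290.35.
Total interest on Offer Y = 120 × $290.35 − $27,000 = $7,842.00.
Offer Y is lower by $5,841.60.

Offer Y by $5,842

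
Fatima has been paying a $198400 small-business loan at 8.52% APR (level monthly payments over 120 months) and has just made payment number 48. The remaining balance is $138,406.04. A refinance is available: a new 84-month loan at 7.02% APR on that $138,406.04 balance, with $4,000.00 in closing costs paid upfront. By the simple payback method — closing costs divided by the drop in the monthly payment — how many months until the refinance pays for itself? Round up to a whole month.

Current payment = 198,400 × 8.52%/12 / (1 − (1+0.0071000)^−120) = $2,462.00.
Refinanced payment = 138,406.04 × 0.0058500 / (1 − (1+0.0058500)^−84) = $2,090.27.
Monthly savings = $2,462.00 − $2,090.27 = $371.73.
Break-even = $4,000.00 / $371.73 = 10.76 → 11 months.

11 months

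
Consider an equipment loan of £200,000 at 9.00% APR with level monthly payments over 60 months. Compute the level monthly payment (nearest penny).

Monthly rate = 9%/12 = 0.0075000; payment = 200,000 × 0.0075000 / (1 − (1+0.0075000)^−60) = £4,151.67.

£4,151.67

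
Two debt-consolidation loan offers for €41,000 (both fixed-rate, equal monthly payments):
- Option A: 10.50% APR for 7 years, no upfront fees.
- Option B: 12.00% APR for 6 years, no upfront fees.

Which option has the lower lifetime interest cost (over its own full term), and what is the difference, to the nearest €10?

Option A: at 10.50% the monthly rate is 0.0087500, so the payment is 41,000 × 0.0087500 / (1 − 1.0087500^−84) = €691.29.
Total interest on Option A = 84 × €691.29 − €41,000 = €17,068.36.
Option B: at 12.00% the monthly rate is 0.0100000, so the payment is 41,000 × 0.0100000 / (1 − 1.0100000^−72) = €801.56.
Total interest on Option B = 72 × €801.56 − €41,000 = €16,712.32.
Option B is lower by €356.04.

Option B by €360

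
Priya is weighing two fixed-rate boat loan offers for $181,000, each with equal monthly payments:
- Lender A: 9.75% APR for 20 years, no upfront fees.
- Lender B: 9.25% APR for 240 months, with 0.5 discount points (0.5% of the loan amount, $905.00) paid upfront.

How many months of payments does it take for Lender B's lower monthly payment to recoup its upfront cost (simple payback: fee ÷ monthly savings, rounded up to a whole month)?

16 months

Lender A: monthly rate = 9.75%/12 = 0.0081250; payment = 181,000 × 0.0081250 / (1 − (1+0.0081250)^−240) = $1,716.82.
Lender B: at 9.25% the monthly rate is 0.0077083, so the payment is 181,000 × 0.0077083 / (1 − 1.0077083^−240) = $1,657.72.
Monthly savings = $1,716.82 − $1,657.72 = $59.10.
Break-even = $905.00 / $59.10 = 15.31 → 16 months.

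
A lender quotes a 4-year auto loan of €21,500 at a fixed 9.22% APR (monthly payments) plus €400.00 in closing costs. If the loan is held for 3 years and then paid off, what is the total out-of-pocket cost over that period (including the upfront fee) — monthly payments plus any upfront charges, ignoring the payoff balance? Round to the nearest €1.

€19,742

At 9.22% the monthly rate is 0.0076833, so the payment is 21,500 × 0.0076833 / (1 − 1.0076833^−48) = €537.28.
Total outlay = 36 × €537.28 + €400.00 = €19,742.08.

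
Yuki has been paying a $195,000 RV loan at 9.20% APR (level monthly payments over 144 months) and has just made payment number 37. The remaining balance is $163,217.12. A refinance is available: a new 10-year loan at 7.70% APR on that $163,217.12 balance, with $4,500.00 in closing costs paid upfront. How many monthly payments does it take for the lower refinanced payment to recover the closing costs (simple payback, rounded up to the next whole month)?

Current payment = 195,000 × 9.2%/12 / (1 − (1+0.0076667)^−144) = $2,241.18.
Refinanced payment = 163,217.12 × 0.0064167 / (1 − (1+0.0064167)^−120) = $1,954.50.
Monthly savings = $2,241.18 − $1,954.50 = $286.68.
Break-even = $4,500.00 / $286.68 = 15.70 → 16 months.

16 months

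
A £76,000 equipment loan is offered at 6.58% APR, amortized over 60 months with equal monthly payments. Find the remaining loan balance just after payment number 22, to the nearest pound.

£50,981

With monthly rate i = 6.58%/12 = 0.0054833, the balance after k of n payments is P · [(1+i)^n − (1+i)^k] / [(1+i)^n − 1].
(1+0.0054833)^60 = 1.38832957 and (1+0.0054833)^22 = 1.12783944, so the balance is 76,000 × (1.38832957 − 1.12783944) / (1.38832957 − 1) = £50,980.54.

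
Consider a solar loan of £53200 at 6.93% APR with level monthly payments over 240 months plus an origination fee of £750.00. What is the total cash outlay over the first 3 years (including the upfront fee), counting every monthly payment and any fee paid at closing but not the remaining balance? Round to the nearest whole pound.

At 6.93% the monthly rate is 0.0057750, so the payment is 53,200 × 0.0057750 / (1 − 1.0057750^−240) = £410.23.
Total outlay = 36 × £410.23 + £750.00 = £15,518.28.

£15,518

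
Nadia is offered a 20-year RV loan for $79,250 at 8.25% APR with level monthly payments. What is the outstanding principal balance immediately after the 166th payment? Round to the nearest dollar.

$39,063

With monthly rate i = 8.25%/12 = 0.0068750, the balance after k of n payments is P · [(1+i)^n − (1+i)^k] / [(1+i)^n − 1].
(1+0.0068750)^240 = 5.17766399 and (1+0.0068750)^166 = 3.11847731, so the balance is 79,250 × (5.17766399 − 3.11847731) / (5.17766399 − 1) = $39,062.63.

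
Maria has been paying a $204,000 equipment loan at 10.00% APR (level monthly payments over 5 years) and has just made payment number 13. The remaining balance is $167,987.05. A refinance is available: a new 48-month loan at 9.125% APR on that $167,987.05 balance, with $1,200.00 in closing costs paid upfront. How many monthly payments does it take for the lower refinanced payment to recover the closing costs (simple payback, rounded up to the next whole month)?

9 months

Current payment = 204,000 × 10%/12 / (1 − (1+0.0083333)^−60) = $4,334.40.
Refinanced payment = 167,987.05 × 0.0076042 / (1 − (1+0.0076042)^−48) = $4,190.34.
Monthly savings = $4,334.40 − $4,190.34 = $144.06.
Break-even = $1,200.00 / $144.06 = 8.33 → 9 months.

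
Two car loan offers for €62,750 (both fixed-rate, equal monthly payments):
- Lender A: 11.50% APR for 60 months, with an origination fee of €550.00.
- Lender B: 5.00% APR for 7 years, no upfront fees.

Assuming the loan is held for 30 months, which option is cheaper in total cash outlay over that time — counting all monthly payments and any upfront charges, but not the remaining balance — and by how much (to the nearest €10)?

Lender A: monthly rate = 11.5%/12 = 0.0095833; payment = 62,750 × 0.0095833 / (1 − (1+0.0095833)^−60) = €1,380.04.
Lender B: monthly rate = 5%/12 = 0.0041667; payment = 62,750 × 0.0041667 / (1 − (1+0.0041667)^−84) = €886.90.
Over 30 months: Lender A costs 30 × €1,380.04 + €550.00 = €41,951.20; Lender B costs 30 × €886.90 = €26,607.00.
Lender B is cheaper by €41,951.20 − €26,607.00 = €15,344.20.

Lender B by €15,340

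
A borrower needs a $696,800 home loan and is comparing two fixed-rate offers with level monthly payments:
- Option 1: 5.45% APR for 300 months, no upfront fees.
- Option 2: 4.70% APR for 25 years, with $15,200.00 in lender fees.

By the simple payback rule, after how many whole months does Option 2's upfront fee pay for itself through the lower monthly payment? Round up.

50 months

Option 1: monthly rate = 5.45%/12 = 0.0045417; payment = 696,800 × 0.0045417 / (1 − (1+0.0045417)^−300) = $4,258.18.
Option 2: at 4.70% the monthly rate is 0.0039167, so the payment is 696,800 × 0.0039167 / (1 − 1.0039167^−300) = $3,952.57.
Monthly savings = $4,258.18 − $3,952.57 = $305.61.
Break-even = $15,200.00 / $305.61 = 49.74 → 50 months.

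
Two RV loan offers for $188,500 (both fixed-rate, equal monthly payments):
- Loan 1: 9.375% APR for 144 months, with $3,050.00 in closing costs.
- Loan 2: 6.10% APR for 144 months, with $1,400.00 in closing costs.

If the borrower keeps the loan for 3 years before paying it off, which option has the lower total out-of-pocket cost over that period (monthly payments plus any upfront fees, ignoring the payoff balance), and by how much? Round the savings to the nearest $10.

Loan 1: monthly rate = 9.375%/12 = 0.0078125; payment = 188,500 × 0.0078125 / (1 − (1+0.0078125)^−144) = $2,185.19.
Loan 2: at 6.10% the monthly rate is 0.0050833, so the payment is 188,500 × 0.0050833 / (1 − 1.0050833^−144) = $1,849.25.
Over 36 months: Loan 1 costs 36 × $2,185.19 + $3,050.00 = $81,716.84; Loan 2 costs 36 × $1,849.25 + $1,400.00 = $67,973.00.
Loan 2 is cheaper by $81,716.84 − $67,973.00 = $13,743.84.

Loan 2 by $13,740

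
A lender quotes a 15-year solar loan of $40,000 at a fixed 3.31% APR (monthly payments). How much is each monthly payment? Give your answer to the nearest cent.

At 3.31% the monthly rate is 0.0027583, so the payment is 40,000 × 0.0027583 / (1 − 1.0027583^−180) = $282.24.

$282.24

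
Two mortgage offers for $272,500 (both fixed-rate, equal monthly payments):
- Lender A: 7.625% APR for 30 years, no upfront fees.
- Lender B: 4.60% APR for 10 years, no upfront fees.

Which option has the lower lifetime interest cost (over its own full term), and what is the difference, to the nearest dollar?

Lender B by $353,870

Lender A: monthly rate = 7.625%/12 = 0.0063542; payment = 272,500 × 0.0063542 / (1 − (1+0.0063542)^−360) = $1,928.74.
Total interest on Lender A = 360 × $1,928.74 − $272,500 = $421,846.40.
Lender B: at 4.60% the monthly rate is 0.0038333, so the payment is 272,500 × 0.0038333 / (1 − 1.0038333^−120) = $2,837.30.
Total interest on Lender B = 120 × $2,837.30 − $272,500 = $67,976.00.
Lender B is lower by $353,870.40.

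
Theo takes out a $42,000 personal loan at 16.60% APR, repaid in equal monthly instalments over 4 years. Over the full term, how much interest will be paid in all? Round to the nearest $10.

Monthly rate = 16.6%/12 = 0.0138333; payment = 42,000 × 0.0138333 / (1 − (1+0.0138333)^−48) = $1,203.24.
Total paid = 48 × $1,203.24 = $57,755.52; interest = $57,755.52 − $42,000 = $15,755.52.

$15,760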